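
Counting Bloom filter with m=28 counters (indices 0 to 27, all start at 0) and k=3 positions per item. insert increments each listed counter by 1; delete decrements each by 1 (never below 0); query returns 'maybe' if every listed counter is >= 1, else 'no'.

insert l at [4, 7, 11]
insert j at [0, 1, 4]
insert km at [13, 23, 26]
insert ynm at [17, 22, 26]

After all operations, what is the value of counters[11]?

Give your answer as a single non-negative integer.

Answer: 1

Derivation:
Step 1: insert l at [4, 7, 11] -> counters=[0,0,0,0,1,0,0,1,0,0,0,1,0,0,0,0,0,0,0,0,0,0,0,0,0,0,0,0]
Step 2: insert j at [0, 1, 4] -> counters=[1,1,0,0,2,0,0,1,0,0,0,1,0,0,0,0,0,0,0,0,0,0,0,0,0,0,0,0]
Step 3: insert km at [13, 23, 26] -> counters=[1,1,0,0,2,0,0,1,0,0,0,1,0,1,0,0,0,0,0,0,0,0,0,1,0,0,1,0]
Step 4: insert ynm at [17, 22, 26] -> counters=[1,1,0,0,2,0,0,1,0,0,0,1,0,1,0,0,0,1,0,0,0,0,1,1,0,0,2,0]
Final counters=[1,1,0,0,2,0,0,1,0,0,0,1,0,1,0,0,0,1,0,0,0,0,1,1,0,0,2,0] -> counters[11]=1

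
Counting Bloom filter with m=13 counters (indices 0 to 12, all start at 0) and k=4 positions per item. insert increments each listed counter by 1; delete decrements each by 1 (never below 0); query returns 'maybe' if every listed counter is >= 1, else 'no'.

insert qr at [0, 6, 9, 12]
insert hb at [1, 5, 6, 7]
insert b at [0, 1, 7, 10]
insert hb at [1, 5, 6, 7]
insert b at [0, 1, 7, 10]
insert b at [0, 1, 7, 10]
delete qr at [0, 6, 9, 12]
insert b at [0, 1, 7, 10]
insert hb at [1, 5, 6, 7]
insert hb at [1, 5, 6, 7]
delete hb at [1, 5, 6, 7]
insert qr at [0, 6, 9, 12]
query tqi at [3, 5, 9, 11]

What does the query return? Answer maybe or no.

Step 1: insert qr at [0, 6, 9, 12] -> counters=[1,0,0,0,0,0,1,0,0,1,0,0,1]
Step 2: insert hb at [1, 5, 6, 7] -> counters=[1,1,0,0,0,1,2,1,0,1,0,0,1]
Step 3: insert b at [0, 1, 7, 10] -> counters=[2,2,0,0,0,1,2,2,0,1,1,0,1]
Step 4: insert hb at [1, 5, 6, 7] -> counters=[2,3,0,0,0,2,3,3,0,1,1,0,1]
Step 5: insert b at [0, 1, 7, 10] -> counters=[3,4,0,0,0,2,3,4,0,1,2,0,1]
Step 6: insert b at [0, 1, 7, 10] -> counters=[4,5,0,0,0,2,3,5,0,1,3,0,1]
Step 7: delete qr at [0, 6, 9, 12] -> counters=[3,5,0,0,0,2,2,5,0,0,3,0,0]
Step 8: insert b at [0, 1, 7, 10] -> counters=[4,6,0,0,0,2,2,6,0,0,4,0,0]
Step 9: insert hb at [1, 5, 6, 7] -> counters=[4,7,0,0,0,3,3,7,0,0,4,0,0]
Step 10: insert hb at [1, 5, 6, 7] -> counters=[4,8,0,0,0,4,4,8,0,0,4,0,0]
Step 11: delete hb at [1, 5, 6, 7] -> counters=[4,7,0,0,0,3,3,7,0,0,4,0,0]
Step 12: insert qr at [0, 6, 9, 12] -> counters=[5,7,0,0,0,3,4,7,0,1,4,0,1]
Query tqi: check counters[3]=0 counters[5]=3 counters[9]=1 counters[11]=0 -> no

Answer: no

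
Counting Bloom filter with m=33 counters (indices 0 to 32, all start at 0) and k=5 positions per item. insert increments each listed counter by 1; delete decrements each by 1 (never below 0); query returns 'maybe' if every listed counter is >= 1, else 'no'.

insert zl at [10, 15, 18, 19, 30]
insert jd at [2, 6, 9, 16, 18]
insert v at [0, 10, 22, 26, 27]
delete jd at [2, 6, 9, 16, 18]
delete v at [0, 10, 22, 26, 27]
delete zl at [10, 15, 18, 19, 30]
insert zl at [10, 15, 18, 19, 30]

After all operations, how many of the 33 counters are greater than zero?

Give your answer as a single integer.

Step 1: insert zl at [10, 15, 18, 19, 30] -> counters=[0,0,0,0,0,0,0,0,0,0,1,0,0,0,0,1,0,0,1,1,0,0,0,0,0,0,0,0,0,0,1,0,0]
Step 2: insert jd at [2, 6, 9, 16, 18] -> counters=[0,0,1,0,0,0,1,0,0,1,1,0,0,0,0,1,1,0,2,1,0,0,0,0,0,0,0,0,0,0,1,0,0]
Step 3: insert v at [0, 10, 22, 26, 27] -> counters=[1,0,1,0,0,0,1,0,0,1,2,0,0,0,0,1,1,0,2,1,0,0,1,0,0,0,1,1,0,0,1,0,0]
Step 4: delete jd at [2, 6, 9, 16, 18] -> counters=[1,0,0,0,0,0,0,0,0,0,2,0,0,0,0,1,0,0,1,1,0,0,1,0,0,0,1,1,0,0,1,0,0]
Step 5: delete v at [0, 10, 22, 26, 27] -> counters=[0,0,0,0,0,0,0,0,0,0,1,0,0,0,0,1,0,0,1,1,0,0,0,0,0,0,0,0,0,0,1,0,0]
Step 6: delete zl at [10, 15, 18, 19, 30] -> counters=[0,0,0,0,0,0,0,0,0,0,0,0,0,0,0,0,0,0,0,0,0,0,0,0,0,0,0,0,0,0,0,0,0]
Step 7: insert zl at [10, 15, 18, 19, 30] -> counters=[0,0,0,0,0,0,0,0,0,0,1,0,0,0,0,1,0,0,1,1,0,0,0,0,0,0,0,0,0,0,1,0,0]
Final counters=[0,0,0,0,0,0,0,0,0,0,1,0,0,0,0,1,0,0,1,1,0,0,0,0,0,0,0,0,0,0,1,0,0] -> 5 nonzero

Answer: 5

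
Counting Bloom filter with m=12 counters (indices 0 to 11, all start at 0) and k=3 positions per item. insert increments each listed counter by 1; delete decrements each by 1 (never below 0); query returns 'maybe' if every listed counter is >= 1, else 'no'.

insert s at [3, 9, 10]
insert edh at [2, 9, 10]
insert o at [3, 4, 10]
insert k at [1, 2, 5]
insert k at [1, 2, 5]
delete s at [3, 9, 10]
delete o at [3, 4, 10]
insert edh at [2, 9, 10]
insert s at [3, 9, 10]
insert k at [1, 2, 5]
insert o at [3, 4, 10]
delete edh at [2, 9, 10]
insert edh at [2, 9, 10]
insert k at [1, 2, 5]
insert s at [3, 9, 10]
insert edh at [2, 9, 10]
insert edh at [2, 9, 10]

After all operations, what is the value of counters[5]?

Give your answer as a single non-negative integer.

Answer: 4

Derivation:
Step 1: insert s at [3, 9, 10] -> counters=[0,0,0,1,0,0,0,0,0,1,1,0]
Step 2: insert edh at [2, 9, 10] -> counters=[0,0,1,1,0,0,0,0,0,2,2,0]
Step 3: insert o at [3, 4, 10] -> counters=[0,0,1,2,1,0,0,0,0,2,3,0]
Step 4: insert k at [1, 2, 5] -> counters=[0,1,2,2,1,1,0,0,0,2,3,0]
Step 5: insert k at [1, 2, 5] -> counters=[0,2,3,2,1,2,0,0,0,2,3,0]
Step 6: delete s at [3, 9, 10] -> counters=[0,2,3,1,1,2,0,0,0,1,2,0]
Step 7: delete o at [3, 4, 10] -> counters=[0,2,3,0,0,2,0,0,0,1,1,0]
Step 8: insert edh at [2, 9, 10] -> counters=[0,2,4,0,0,2,0,0,0,2,2,0]
Step 9: insert s at [3, 9, 10] -> counters=[0,2,4,1,0,2,0,0,0,3,3,0]
Step 10: insert k at [1, 2, 5] -> counters=[0,3,5,1,0,3,0,0,0,3,3,0]
Step 11: insert o at [3, 4, 10] -> counters=[0,3,5,2,1,3,0,0,0,3,4,0]
Step 12: delete edh at [2, 9, 10] -> counters=[0,3,4,2,1,3,0,0,0,2,3,0]
Step 13: insert edh at [2, 9, 10] -> counters=[0,3,5,2,1,3,0,0,0,3,4,0]
Step 14: insert k at [1, 2, 5] -> counters=[0,4,6,2,1,4,0,0,0,3,4,0]
Step 15: insert s at [3, 9, 10] -> counters=[0,4,6,3,1,4,0,0,0,4,5,0]
Step 16: insert edh at [2, 9, 10] -> counters=[0,4,7,3,1,4,0,0,0,5,6,0]
Step 17: insert edh at [2, 9, 10] -> counters=[0,4,8,3,1,4,0,0,0,6,7,0]
Final counters=[0,4,8,3,1,4,0,0,0,6,7,0] -> counters[5]=4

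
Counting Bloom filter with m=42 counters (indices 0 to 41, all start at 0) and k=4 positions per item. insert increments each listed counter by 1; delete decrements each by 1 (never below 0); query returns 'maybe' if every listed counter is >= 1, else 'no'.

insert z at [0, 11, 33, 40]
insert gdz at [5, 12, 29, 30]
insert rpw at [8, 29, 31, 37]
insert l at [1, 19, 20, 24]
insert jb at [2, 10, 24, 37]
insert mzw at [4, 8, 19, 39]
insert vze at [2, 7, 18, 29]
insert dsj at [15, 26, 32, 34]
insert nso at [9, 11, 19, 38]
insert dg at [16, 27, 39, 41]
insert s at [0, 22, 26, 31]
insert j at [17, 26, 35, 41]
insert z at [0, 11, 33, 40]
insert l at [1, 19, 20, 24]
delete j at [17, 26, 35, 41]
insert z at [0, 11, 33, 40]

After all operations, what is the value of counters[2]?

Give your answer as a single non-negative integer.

Answer: 2

Derivation:
Step 1: insert z at [0, 11, 33, 40] -> counters=[1,0,0,0,0,0,0,0,0,0,0,1,0,0,0,0,0,0,0,0,0,0,0,0,0,0,0,0,0,0,0,0,0,1,0,0,0,0,0,0,1,0]
Step 2: insert gdz at [5, 12, 29, 30] -> counters=[1,0,0,0,0,1,0,0,0,0,0,1,1,0,0,0,0,0,0,0,0,0,0,0,0,0,0,0,0,1,1,0,0,1,0,0,0,0,0,0,1,0]
Step 3: insert rpw at [8, 29, 31, 37] -> counters=[1,0,0,0,0,1,0,0,1,0,0,1,1,0,0,0,0,0,0,0,0,0,0,0,0,0,0,0,0,2,1,1,0,1,0,0,0,1,0,0,1,0]
Step 4: insert l at [1, 19, 20, 24] -> counters=[1,1,0,0,0,1,0,0,1,0,0,1,1,0,0,0,0,0,0,1,1,0,0,0,1,0,0,0,0,2,1,1,0,1,0,0,0,1,0,0,1,0]
Step 5: insert jb at [2, 10, 24, 37] -> counters=[1,1,1,0,0,1,0,0,1,0,1,1,1,0,0,0,0,0,0,1,1,0,0,0,2,0,0,0,0,2,1,1,0,1,0,0,0,2,0,0,1,0]
Step 6: insert mzw at [4, 8, 19, 39] -> counters=[1,1,1,0,1,1,0,0,2,0,1,1,1,0,0,0,0,0,0,2,1,0,0,0,2,0,0,0,0,2,1,1,0,1,0,0,0,2,0,1,1,0]
Step 7: insert vze at [2, 7, 18, 29] -> counters=[1,1,2,0,1,1,0,1,2,0,1,1,1,0,0,0,0,0,1,2,1,0,0,0,2,0,0,0,0,3,1,1,0,1,0,0,0,2,0,1,1,0]
Step 8: insert dsj at [15, 26, 32, 34] -> counters=[1,1,2,0,1,1,0,1,2,0,1,1,1,0,0,1,0,0,1,2,1,0,0,0,2,0,1,0,0,3,1,1,1,1,1,0,0,2,0,1,1,0]
Step 9: insert nso at [9, 11, 19, 38] -> counters=[1,1,2,0,1,1,0,1,2,1,1,2,1,0,0,1,0,0,1,3,1,0,0,0,2,0,1,0,0,3,1,1,1,1,1,0,0,2,1,1,1,0]
Step 10: insert dg at [16, 27, 39, 41] -> counters=[1,1,2,0,1,1,0,1,2,1,1,2,1,0,0,1,1,0,1,3,1,0,0,0,2,0,1,1,0,3,1,1,1,1,1,0,0,2,1,2,1,1]
Step 11: insert s at [0, 22, 26, 31] -> counters=[2,1,2,0,1,1,0,1,2,1,1,2,1,0,0,1,1,0,1,3,1,0,1,0,2,0,2,1,0,3,1,2,1,1,1,0,0,2,1,2,1,1]
Step 12: insert j at [17, 26, 35, 41] -> counters=[2,1,2,0,1,1,0,1,2,1,1,2,1,0,0,1,1,1,1,3,1,0,1,0,2,0,3,1,0,3,1,2,1,1,1,1,0,2,1,2,1,2]
Step 13: insert z at [0, 11, 33, 40] -> counters=[3,1,2,0,1,1,0,1,2,1,1,3,1,0,0,1,1,1,1,3,1,0,1,0,2,0,3,1,0,3,1,2,1,2,1,1,0,2,1,2,2,2]
Step 14: insert l at [1, 19, 20, 24] -> counters=[3,2,2,0,1,1,0,1,2,1,1,3,1,0,0,1,1,1,1,4,2,0,1,0,3,0,3,1,0,3,1,2,1,2,1,1,0,2,1,2,2,2]
Step 15: delete j at [17, 26, 35, 41] -> counters=[3,2,2,0,1,1,0,1,2,1,1,3,1,0,0,1,1,0,1,4,2,0,1,0,3,0,2,1,0,3,1,2,1,2,1,0,0,2,1,2,2,1]
Step 16: insert z at [0, 11, 33, 40] -> counters=[4,2,2,0,1,1,0,1,2,1,1,4,1,0,0,1,1,0,1,4,2,0,1,0,3,0,2,1,0,3,1,2,1,3,1,0,0,2,1,2,3,1]
Final counters=[4,2,2,0,1,1,0,1,2,1,1,4,1,0,0,1,1,0,1,4,2,0,1,0,3,0,2,1,0,3,1,2,1,3,1,0,0,2,1,2,3,1] -> counters[2]=2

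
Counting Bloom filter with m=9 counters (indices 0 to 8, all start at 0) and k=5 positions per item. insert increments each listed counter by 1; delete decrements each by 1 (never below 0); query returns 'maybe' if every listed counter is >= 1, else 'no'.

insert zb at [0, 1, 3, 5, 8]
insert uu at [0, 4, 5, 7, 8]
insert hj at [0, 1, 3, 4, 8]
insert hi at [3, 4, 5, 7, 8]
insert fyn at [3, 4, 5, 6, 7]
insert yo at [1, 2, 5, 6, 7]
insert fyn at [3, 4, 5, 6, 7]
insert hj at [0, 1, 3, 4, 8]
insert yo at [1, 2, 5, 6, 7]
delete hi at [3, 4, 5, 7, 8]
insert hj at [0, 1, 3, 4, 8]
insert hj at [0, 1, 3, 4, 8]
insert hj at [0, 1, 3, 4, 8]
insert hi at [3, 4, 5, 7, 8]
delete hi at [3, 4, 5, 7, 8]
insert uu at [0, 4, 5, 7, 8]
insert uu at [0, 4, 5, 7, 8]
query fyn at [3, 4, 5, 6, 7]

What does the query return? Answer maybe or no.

Step 1: insert zb at [0, 1, 3, 5, 8] -> counters=[1,1,0,1,0,1,0,0,1]
Step 2: insert uu at [0, 4, 5, 7, 8] -> counters=[2,1,0,1,1,2,0,1,2]
Step 3: insert hj at [0, 1, 3, 4, 8] -> counters=[3,2,0,2,2,2,0,1,3]
Step 4: insert hi at [3, 4, 5, 7, 8] -> counters=[3,2,0,3,3,3,0,2,4]
Step 5: insert fyn at [3, 4, 5, 6, 7] -> counters=[3,2,0,4,4,4,1,3,4]
Step 6: insert yo at [1, 2, 5, 6, 7] -> counters=[3,3,1,4,4,5,2,4,4]
Step 7: insert fyn at [3, 4, 5, 6, 7] -> counters=[3,3,1,5,5,6,3,5,4]
Step 8: insert hj at [0, 1, 3, 4, 8] -> counters=[4,4,1,6,6,6,3,5,5]
Step 9: insert yo at [1, 2, 5, 6, 7] -> counters=[4,5,2,6,6,7,4,6,5]
Step 10: delete hi at [3, 4, 5, 7, 8] -> counters=[4,5,2,5,5,6,4,5,4]
Step 11: insert hj at [0, 1, 3, 4, 8] -> counters=[5,6,2,6,6,6,4,5,5]
Step 12: insert hj at [0, 1, 3, 4, 8] -> counters=[6,7,2,7,7,6,4,5,6]
Step 13: insert hj at [0, 1, 3, 4, 8] -> counters=[7,8,2,8,8,6,4,5,7]
Step 14: insert hi at [3, 4, 5, 7, 8] -> counters=[7,8,2,9,9,7,4,6,8]
Step 15: delete hi at [3, 4, 5, 7, 8] -> counters=[7,8,2,8,8,6,4,5,7]
Step 16: insert uu at [0, 4, 5, 7, 8] -> counters=[8,8,2,8,9,7,4,6,8]
Step 17: insert uu at [0, 4, 5, 7, 8] -> counters=[9,8,2,8,10,8,4,7,9]
Query fyn: check counters[3]=8 counters[4]=10 counters[5]=8 counters[6]=4 counters[7]=7 -> maybe

Answer: maybe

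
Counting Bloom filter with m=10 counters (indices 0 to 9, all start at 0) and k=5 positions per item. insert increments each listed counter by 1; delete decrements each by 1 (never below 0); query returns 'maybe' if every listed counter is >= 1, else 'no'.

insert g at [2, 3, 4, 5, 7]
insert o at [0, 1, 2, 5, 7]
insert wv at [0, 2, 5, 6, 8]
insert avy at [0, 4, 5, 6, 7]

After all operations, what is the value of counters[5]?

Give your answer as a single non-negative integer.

Step 1: insert g at [2, 3, 4, 5, 7] -> counters=[0,0,1,1,1,1,0,1,0,0]
Step 2: insert o at [0, 1, 2, 5, 7] -> counters=[1,1,2,1,1,2,0,2,0,0]
Step 3: insert wv at [0, 2, 5, 6, 8] -> counters=[2,1,3,1,1,3,1,2,1,0]
Step 4: insert avy at [0, 4, 5, 6, 7] -> counters=[3,1,3,1,2,4,2,3,1,0]
Final counters=[3,1,3,1,2,4,2,3,1,0] -> counters[5]=4

Answer: 4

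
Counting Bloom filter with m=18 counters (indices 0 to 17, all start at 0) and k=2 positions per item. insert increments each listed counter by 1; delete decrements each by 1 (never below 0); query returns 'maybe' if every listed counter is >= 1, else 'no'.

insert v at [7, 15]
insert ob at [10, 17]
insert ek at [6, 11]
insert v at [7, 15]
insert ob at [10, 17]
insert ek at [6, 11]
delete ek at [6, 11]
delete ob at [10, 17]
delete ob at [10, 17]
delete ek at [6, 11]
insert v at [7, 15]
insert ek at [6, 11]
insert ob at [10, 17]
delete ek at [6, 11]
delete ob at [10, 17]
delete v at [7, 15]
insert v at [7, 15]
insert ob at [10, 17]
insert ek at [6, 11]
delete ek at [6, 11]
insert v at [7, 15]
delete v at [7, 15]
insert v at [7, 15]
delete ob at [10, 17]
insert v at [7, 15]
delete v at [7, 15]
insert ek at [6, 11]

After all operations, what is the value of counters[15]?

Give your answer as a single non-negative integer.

Step 1: insert v at [7, 15] -> counters=[0,0,0,0,0,0,0,1,0,0,0,0,0,0,0,1,0,0]
Step 2: insert ob at [10, 17] -> counters=[0,0,0,0,0,0,0,1,0,0,1,0,0,0,0,1,0,1]
Step 3: insert ek at [6, 11] -> counters=[0,0,0,0,0,0,1,1,0,0,1,1,0,0,0,1,0,1]
Step 4: insert v at [7, 15] -> counters=[0,0,0,0,0,0,1,2,0,0,1,1,0,0,0,2,0,1]
Step 5: insert ob at [10, 17] -> counters=[0,0,0,0,0,0,1,2,0,0,2,1,0,0,0,2,0,2]
Step 6: insert ek at [6, 11] -> counters=[0,0,0,0,0,0,2,2,0,0,2,2,0,0,0,2,0,2]
Step 7: delete ek at [6, 11] -> counters=[0,0,0,0,0,0,1,2,0,0,2,1,0,0,0,2,0,2]
Step 8: delete ob at [10, 17] -> counters=[0,0,0,0,0,0,1,2,0,0,1,1,0,0,0,2,0,1]
Step 9: delete ob at [10, 17] -> counters=[0,0,0,0,0,0,1,2,0,0,0,1,0,0,0,2,0,0]
Step 10: delete ek at [6, 11] -> counters=[0,0,0,0,0,0,0,2,0,0,0,0,0,0,0,2,0,0]
Step 11: insert v at [7, 15] -> counters=[0,0,0,0,0,0,0,3,0,0,0,0,0,0,0,3,0,0]
Step 12: insert ek at [6, 11] -> counters=[0,0,0,0,0,0,1,3,0,0,0,1,0,0,0,3,0,0]
Step 13: insert ob at [10, 17] -> counters=[0,0,0,0,0,0,1,3,0,0,1,1,0,0,0,3,0,1]
Step 14: delete ek at [6, 11] -> counters=[0,0,0,0,0,0,0,3,0,0,1,0,0,0,0,3,0,1]
Step 15: delete ob at [10, 17] -> counters=[0,0,0,0,0,0,0,3,0,0,0,0,0,0,0,3,0,0]
Step 16: delete v at [7, 15] -> counters=[0,0,0,0,0,0,0,2,0,0,0,0,0,0,0,2,0,0]
Step 17: insert v at [7, 15] -> counters=[0,0,0,0,0,0,0,3,0,0,0,0,0,0,0,3,0,0]
Step 18: insert ob at [10, 17] -> counters=[0,0,0,0,0,0,0,3,0,0,1,0,0,0,0,3,0,1]
Step 19: insert ek at [6, 11] -> counters=[0,0,0,0,0,0,1,3,0,0,1,1,0,0,0,3,0,1]
Step 20: delete ek at [6, 11] -> counters=[0,0,0,0,0,0,0,3,0,0,1,0,0,0,0,3,0,1]
Step 21: insert v at [7, 15] -> counters=[0,0,0,0,0,0,0,4,0,0,1,0,0,0,0,4,0,1]
Step 22: delete v at [7, 15] -> counters=[0,0,0,0,0,0,0,3,0,0,1,0,0,0,0,3,0,1]
Step 23: insert v at [7, 15] -> counters=[0,0,0,0,0,0,0,4,0,0,1,0,0,0,0,4,0,1]
Step 24: delete ob at [10, 17] -> counters=[0,0,0,0,0,0,0,4,0,0,0,0,0,0,0,4,0,0]
Step 25: insert v at [7, 15] -> counters=[0,0,0,0,0,0,0,5,0,0,0,0,0,0,0,5,0,0]
Step 26: delete v at [7, 15] -> counters=[0,0,0,0,0,0,0,4,0,0,0,0,0,0,0,4,0,0]
Step 27: insert ek at [6, 11] -> counters=[0,0,0,0,0,0,1,4,0,0,0,1,0,0,0,4,0,0]
Final counters=[0,0,0,0,0,0,1,4,0,0,0,1,0,0,0,4,0,0] -> counters[15]=4

Answer: 4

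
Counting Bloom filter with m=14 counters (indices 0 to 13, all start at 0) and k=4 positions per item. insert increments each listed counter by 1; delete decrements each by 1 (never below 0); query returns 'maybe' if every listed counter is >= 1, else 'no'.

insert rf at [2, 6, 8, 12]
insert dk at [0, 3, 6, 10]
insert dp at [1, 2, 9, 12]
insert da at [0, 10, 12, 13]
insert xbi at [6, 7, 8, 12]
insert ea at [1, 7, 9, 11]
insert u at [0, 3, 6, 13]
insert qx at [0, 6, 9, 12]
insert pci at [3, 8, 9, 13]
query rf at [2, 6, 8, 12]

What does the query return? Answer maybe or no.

Step 1: insert rf at [2, 6, 8, 12] -> counters=[0,0,1,0,0,0,1,0,1,0,0,0,1,0]
Step 2: insert dk at [0, 3, 6, 10] -> counters=[1,0,1,1,0,0,2,0,1,0,1,0,1,0]
Step 3: insert dp at [1, 2, 9, 12] -> counters=[1,1,2,1,0,0,2,0,1,1,1,0,2,0]
Step 4: insert da at [0, 10, 12, 13] -> counters=[2,1,2,1,0,0,2,0,1,1,2,0,3,1]
Step 5: insert xbi at [6, 7, 8, 12] -> counters=[2,1,2,1,0,0,3,1,2,1,2,0,4,1]
Step 6: insert ea at [1, 7, 9, 11] -> counters=[2,2,2,1,0,0,3,2,2,2,2,1,4,1]
Step 7: insert u at [0, 3, 6, 13] -> counters=[3,2,2,2,0,0,4,2,2,2,2,1,4,2]
Step 8: insert qx at [0, 6, 9, 12] -> counters=[4,2,2,2,0,0,5,2,2,3,2,1,5,2]
Step 9: insert pci at [3, 8, 9, 13] -> counters=[4,2,2,3,0,0,5,2,3,4,2,1,5,3]
Query rf: check counters[2]=2 counters[6]=5 counters[8]=3 counters[12]=5 -> maybe

Answer: maybe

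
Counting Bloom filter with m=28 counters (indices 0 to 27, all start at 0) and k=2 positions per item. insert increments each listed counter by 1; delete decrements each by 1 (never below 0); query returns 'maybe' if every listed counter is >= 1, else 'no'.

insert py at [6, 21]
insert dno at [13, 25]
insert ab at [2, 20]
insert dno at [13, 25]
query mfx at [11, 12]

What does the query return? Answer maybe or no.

Step 1: insert py at [6, 21] -> counters=[0,0,0,0,0,0,1,0,0,0,0,0,0,0,0,0,0,0,0,0,0,1,0,0,0,0,0,0]
Step 2: insert dno at [13, 25] -> counters=[0,0,0,0,0,0,1,0,0,0,0,0,0,1,0,0,0,0,0,0,0,1,0,0,0,1,0,0]
Step 3: insert ab at [2, 20] -> counters=[0,0,1,0,0,0,1,0,0,0,0,0,0,1,0,0,0,0,0,0,1,1,0,0,0,1,0,0]
Step 4: insert dno at [13, 25] -> counters=[0,0,1,0,0,0,1,0,0,0,0,0,0,2,0,0,0,0,0,0,1,1,0,0,0,2,0,0]
Query mfx: check counters[11]=0 counters[12]=0 -> no

Answer: no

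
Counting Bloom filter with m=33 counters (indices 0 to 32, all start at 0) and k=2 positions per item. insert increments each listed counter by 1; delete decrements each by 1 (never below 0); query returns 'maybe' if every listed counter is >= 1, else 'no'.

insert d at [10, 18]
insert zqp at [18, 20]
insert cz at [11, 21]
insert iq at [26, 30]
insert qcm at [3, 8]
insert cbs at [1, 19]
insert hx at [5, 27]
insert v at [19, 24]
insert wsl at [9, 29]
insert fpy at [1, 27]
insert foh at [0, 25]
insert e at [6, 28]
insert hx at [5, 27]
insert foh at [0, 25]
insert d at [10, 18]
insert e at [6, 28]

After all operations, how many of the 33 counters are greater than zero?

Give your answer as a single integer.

Step 1: insert d at [10, 18] -> counters=[0,0,0,0,0,0,0,0,0,0,1,0,0,0,0,0,0,0,1,0,0,0,0,0,0,0,0,0,0,0,0,0,0]
Step 2: insert zqp at [18, 20] -> counters=[0,0,0,0,0,0,0,0,0,0,1,0,0,0,0,0,0,0,2,0,1,0,0,0,0,0,0,0,0,0,0,0,0]
Step 3: insert cz at [11, 21] -> counters=[0,0,0,0,0,0,0,0,0,0,1,1,0,0,0,0,0,0,2,0,1,1,0,0,0,0,0,0,0,0,0,0,0]
Step 4: insert iq at [26, 30] -> counters=[0,0,0,0,0,0,0,0,0,0,1,1,0,0,0,0,0,0,2,0,1,1,0,0,0,0,1,0,0,0,1,0,0]
Step 5: insert qcm at [3, 8] -> counters=[0,0,0,1,0,0,0,0,1,0,1,1,0,0,0,0,0,0,2,0,1,1,0,0,0,0,1,0,0,0,1,0,0]
Step 6: insert cbs at [1, 19] -> counters=[0,1,0,1,0,0,0,0,1,0,1,1,0,0,0,0,0,0,2,1,1,1,0,0,0,0,1,0,0,0,1,0,0]
Step 7: insert hx at [5, 27] -> counters=[0,1,0,1,0,1,0,0,1,0,1,1,0,0,0,0,0,0,2,1,1,1,0,0,0,0,1,1,0,0,1,0,0]
Step 8: insert v at [19, 24] -> counters=[0,1,0,1,0,1,0,0,1,0,1,1,0,0,0,0,0,0,2,2,1,1,0,0,1,0,1,1,0,0,1,0,0]
Step 9: insert wsl at [9, 29] -> counters=[0,1,0,1,0,1,0,0,1,1,1,1,0,0,0,0,0,0,2,2,1,1,0,0,1,0,1,1,0,1,1,0,0]
Step 10: insert fpy at [1, 27] -> counters=[0,2,0,1,0,1,0,0,1,1,1,1,0,0,0,0,0,0,2,2,1,1,0,0,1,0,1,2,0,1,1,0,0]
Step 11: insert foh at [0, 25] -> counters=[1,2,0,1,0,1,0,0,1,1,1,1,0,0,0,0,0,0,2,2,1,1,0,0,1,1,1,2,0,1,1,0,0]
Step 12: insert e at [6, 28] -> counters=[1,2,0,1,0,1,1,0,1,1,1,1,0,0,0,0,0,0,2,2,1,1,0,0,1,1,1,2,1,1,1,0,0]
Step 13: insert hx at [5, 27] -> counters=[1,2,0,1,0,2,1,0,1,1,1,1,0,0,0,0,0,0,2,2,1,1,0,0,1,1,1,3,1,1,1,0,0]
Step 14: insert foh at [0, 25] -> counters=[2,2,0,1,0,2,1,0,1,1,1,1,0,0,0,0,0,0,2,2,1,1,0,0,1,2,1,3,1,1,1,0,0]
Step 15: insert d at [10, 18] -> counters=[2,2,0,1,0,2,1,0,1,1,2,1,0,0,0,0,0,0,3,2,1,1,0,0,1,2,1,3,1,1,1,0,0]
Step 16: insert e at [6, 28] -> counters=[2,2,0,1,0,2,2,0,1,1,2,1,0,0,0,0,0,0,3,2,1,1,0,0,1,2,1,3,2,1,1,0,0]
Final counters=[2,2,0,1,0,2,2,0,1,1,2,1,0,0,0,0,0,0,3,2,1,1,0,0,1,2,1,3,2,1,1,0,0] -> 20 nonzero

Answer: 20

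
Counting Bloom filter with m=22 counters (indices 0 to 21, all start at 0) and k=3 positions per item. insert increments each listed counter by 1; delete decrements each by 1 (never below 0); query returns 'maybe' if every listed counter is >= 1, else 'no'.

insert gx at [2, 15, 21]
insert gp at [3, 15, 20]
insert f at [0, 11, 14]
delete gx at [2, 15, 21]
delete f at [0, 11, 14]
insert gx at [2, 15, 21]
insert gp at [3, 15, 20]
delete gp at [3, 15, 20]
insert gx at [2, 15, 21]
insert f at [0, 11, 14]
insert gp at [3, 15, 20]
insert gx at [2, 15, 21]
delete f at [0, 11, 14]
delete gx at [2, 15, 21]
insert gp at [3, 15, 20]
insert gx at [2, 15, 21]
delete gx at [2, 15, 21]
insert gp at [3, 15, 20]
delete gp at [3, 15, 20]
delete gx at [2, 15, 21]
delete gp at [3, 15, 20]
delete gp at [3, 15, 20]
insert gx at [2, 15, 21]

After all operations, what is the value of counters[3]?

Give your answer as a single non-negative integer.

Step 1: insert gx at [2, 15, 21] -> counters=[0,0,1,0,0,0,0,0,0,0,0,0,0,0,0,1,0,0,0,0,0,1]
Step 2: insert gp at [3, 15, 20] -> counters=[0,0,1,1,0,0,0,0,0,0,0,0,0,0,0,2,0,0,0,0,1,1]
Step 3: insert f at [0, 11, 14] -> counters=[1,0,1,1,0,0,0,0,0,0,0,1,0,0,1,2,0,0,0,0,1,1]
Step 4: delete gx at [2, 15, 21] -> counters=[1,0,0,1,0,0,0,0,0,0,0,1,0,0,1,1,0,0,0,0,1,0]
Step 5: delete f at [0, 11, 14] -> counters=[0,0,0,1,0,0,0,0,0,0,0,0,0,0,0,1,0,0,0,0,1,0]
Step 6: insert gx at [2, 15, 21] -> counters=[0,0,1,1,0,0,0,0,0,0,0,0,0,0,0,2,0,0,0,0,1,1]
Step 7: insert gp at [3, 15, 20] -> counters=[0,0,1,2,0,0,0,0,0,0,0,0,0,0,0,3,0,0,0,0,2,1]
Step 8: delete gp at [3, 15, 20] -> counters=[0,0,1,1,0,0,0,0,0,0,0,0,0,0,0,2,0,0,0,0,1,1]
Step 9: insert gx at [2, 15, 21] -> counters=[0,0,2,1,0,0,0,0,0,0,0,0,0,0,0,3,0,0,0,0,1,2]
Step 10: insert f at [0, 11, 14] -> counters=[1,0,2,1,0,0,0,0,0,0,0,1,0,0,1,3,0,0,0,0,1,2]
Step 11: insert gp at [3, 15, 20] -> counters=[1,0,2,2,0,0,0,0,0,0,0,1,0,0,1,4,0,0,0,0,2,2]
Step 12: insert gx at [2, 15, 21] -> counters=[1,0,3,2,0,0,0,0,0,0,0,1,0,0,1,5,0,0,0,0,2,3]
Step 13: delete f at [0, 11, 14] -> counters=[0,0,3,2,0,0,0,0,0,0,0,0,0,0,0,5,0,0,0,0,2,3]
Step 14: delete gx at [2, 15, 21] -> counters=[0,0,2,2,0,0,0,0,0,0,0,0,0,0,0,4,0,0,0,0,2,2]
Step 15: insert gp at [3, 15, 20] -> counters=[0,0,2,3,0,0,0,0,0,0,0,0,0,0,0,5,0,0,0,0,3,2]
Step 16: insert gx at [2, 15, 21] -> counters=[0,0,3,3,0,0,0,0,0,0,0,0,0,0,0,6,0,0,0,0,3,3]
Step 17: delete gx at [2, 15, 21] -> counters=[0,0,2,3,0,0,0,0,0,0,0,0,0,0,0,5,0,0,0,0,3,2]
Step 18: insert gp at [3, 15, 20] -> counters=[0,0,2,4,0,0,0,0,0,0,0,0,0,0,0,6,0,0,0,0,4,2]
Step 19: delete gp at [3, 15, 20] -> counters=[0,0,2,3,0,0,0,0,0,0,0,0,0,0,0,5,0,0,0,0,3,2]
Step 20: delete gx at [2, 15, 21] -> counters=[0,0,1,3,0,0,0,0,0,0,0,0,0,0,0,4,0,0,0,0,3,1]
Step 21: delete gp at [3, 15, 20] -> counters=[0,0,1,2,0,0,0,0,0,0,0,0,0,0,0,3,0,0,0,0,2,1]
Step 22: delete gp at [3, 15, 20] -> counters=[0,0,1,1,0,0,0,0,0,0,0,0,0,0,0,2,0,0,0,0,1,1]
Step 23: insert gx at [2, 15, 21] -> counters=[0,0,2,1,0,0,0,0,0,0,0,0,0,0,0,3,0,0,0,0,1,2]
Final counters=[0,0,2,1,0,0,0,0,0,0,0,0,0,0,0,3,0,0,0,0,1,2] -> counters[3]=1

Answer: 1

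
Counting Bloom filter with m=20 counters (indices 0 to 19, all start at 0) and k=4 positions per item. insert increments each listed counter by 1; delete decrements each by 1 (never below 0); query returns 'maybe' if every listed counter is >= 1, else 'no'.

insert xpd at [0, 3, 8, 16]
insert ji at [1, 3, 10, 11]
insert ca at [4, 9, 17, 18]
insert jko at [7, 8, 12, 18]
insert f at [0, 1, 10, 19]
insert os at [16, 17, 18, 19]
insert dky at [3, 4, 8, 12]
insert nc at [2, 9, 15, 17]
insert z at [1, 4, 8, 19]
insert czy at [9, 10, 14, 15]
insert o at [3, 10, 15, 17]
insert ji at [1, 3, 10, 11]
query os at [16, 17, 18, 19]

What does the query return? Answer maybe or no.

Step 1: insert xpd at [0, 3, 8, 16] -> counters=[1,0,0,1,0,0,0,0,1,0,0,0,0,0,0,0,1,0,0,0]
Step 2: insert ji at [1, 3, 10, 11] -> counters=[1,1,0,2,0,0,0,0,1,0,1,1,0,0,0,0,1,0,0,0]
Step 3: insert ca at [4, 9, 17, 18] -> counters=[1,1,0,2,1,0,0,0,1,1,1,1,0,0,0,0,1,1,1,0]
Step 4: insert jko at [7, 8, 12, 18] -> counters=[1,1,0,2,1,0,0,1,2,1,1,1,1,0,0,0,1,1,2,0]
Step 5: insert f at [0, 1, 10, 19] -> counters=[2,2,0,2,1,0,0,1,2,1,2,1,1,0,0,0,1,1,2,1]
Step 6: insert os at [16, 17, 18, 19] -> counters=[2,2,0,2,1,0,0,1,2,1,2,1,1,0,0,0,2,2,3,2]
Step 7: insert dky at [3, 4, 8, 12] -> counters=[2,2,0,3,2,0,0,1,3,1,2,1,2,0,0,0,2,2,3,2]
Step 8: insert nc at [2, 9, 15, 17] -> counters=[2,2,1,3,2,0,0,1,3,2,2,1,2,0,0,1,2,3,3,2]
Step 9: insert z at [1, 4, 8, 19] -> counters=[2,3,1,3,3,0,0,1,4,2,2,1,2,0,0,1,2,3,3,3]
Step 10: insert czy at [9, 10, 14, 15] -> counters=[2,3,1,3,3,0,0,1,4,3,3,1,2,0,1,2,2,3,3,3]
Step 11: insert o at [3, 10, 15, 17] -> counters=[2,3,1,4,3,0,0,1,4,3,4,1,2,0,1,3,2,4,3,3]
Step 12: insert ji at [1, 3, 10, 11] -> counters=[2,4,1,5,3,0,0,1,4,3,5,2,2,0,1,3,2,4,3,3]
Query os: check counters[16]=2 counters[17]=4 counters[18]=3 counters[19]=3 -> maybe

Answer: maybe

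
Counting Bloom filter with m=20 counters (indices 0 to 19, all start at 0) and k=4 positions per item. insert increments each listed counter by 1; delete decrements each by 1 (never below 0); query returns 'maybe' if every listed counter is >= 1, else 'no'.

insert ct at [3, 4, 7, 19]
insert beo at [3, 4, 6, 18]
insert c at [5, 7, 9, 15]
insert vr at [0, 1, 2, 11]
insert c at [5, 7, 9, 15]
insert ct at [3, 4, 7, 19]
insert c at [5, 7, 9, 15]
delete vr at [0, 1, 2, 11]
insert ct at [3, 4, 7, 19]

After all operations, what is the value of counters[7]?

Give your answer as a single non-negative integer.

Step 1: insert ct at [3, 4, 7, 19] -> counters=[0,0,0,1,1,0,0,1,0,0,0,0,0,0,0,0,0,0,0,1]
Step 2: insert beo at [3, 4, 6, 18] -> counters=[0,0,0,2,2,0,1,1,0,0,0,0,0,0,0,0,0,0,1,1]
Step 3: insert c at [5, 7, 9, 15] -> counters=[0,0,0,2,2,1,1,2,0,1,0,0,0,0,0,1,0,0,1,1]
Step 4: insert vr at [0, 1, 2, 11] -> counters=[1,1,1,2,2,1,1,2,0,1,0,1,0,0,0,1,0,0,1,1]
Step 5: insert c at [5, 7, 9, 15] -> counters=[1,1,1,2,2,2,1,3,0,2,0,1,0,0,0,2,0,0,1,1]
Step 6: insert ct at [3, 4, 7, 19] -> counters=[1,1,1,3,3,2,1,4,0,2,0,1,0,0,0,2,0,0,1,2]
Step 7: insert c at [5, 7, 9, 15] -> counters=[1,1,1,3,3,3,1,5,0,3,0,1,0,0,0,3,0,0,1,2]
Step 8: delete vr at [0, 1, 2, 11] -> counters=[0,0,0,3,3,3,1,5,0,3,0,0,0,0,0,3,0,0,1,2]
Step 9: insert ct at [3, 4, 7, 19] -> counters=[0,0,0,4,4,3,1,6,0,3,0,0,0,0,0,3,0,0,1,3]
Final counters=[0,0,0,4,4,3,1,6,0,3,0,0,0,0,0,3,0,0,1,3] -> counters[7]=6

Answer: 6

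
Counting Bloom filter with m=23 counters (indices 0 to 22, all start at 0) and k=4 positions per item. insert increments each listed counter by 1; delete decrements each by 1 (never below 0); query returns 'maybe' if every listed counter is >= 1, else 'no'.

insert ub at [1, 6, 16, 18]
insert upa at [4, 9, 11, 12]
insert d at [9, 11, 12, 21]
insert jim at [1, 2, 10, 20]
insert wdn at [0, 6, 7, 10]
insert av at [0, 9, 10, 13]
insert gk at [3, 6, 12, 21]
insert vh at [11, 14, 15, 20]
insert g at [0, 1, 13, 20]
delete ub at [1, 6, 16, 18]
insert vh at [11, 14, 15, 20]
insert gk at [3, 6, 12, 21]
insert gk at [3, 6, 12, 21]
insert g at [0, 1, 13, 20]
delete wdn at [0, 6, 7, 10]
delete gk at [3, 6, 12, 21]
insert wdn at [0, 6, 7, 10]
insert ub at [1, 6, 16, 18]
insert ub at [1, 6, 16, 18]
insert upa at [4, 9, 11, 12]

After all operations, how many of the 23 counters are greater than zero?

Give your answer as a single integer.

Answer: 18

Derivation:
Step 1: insert ub at [1, 6, 16, 18] -> counters=[0,1,0,0,0,0,1,0,0,0,0,0,0,0,0,0,1,0,1,0,0,0,0]
Step 2: insert upa at [4, 9, 11, 12] -> counters=[0,1,0,0,1,0,1,0,0,1,0,1,1,0,0,0,1,0,1,0,0,0,0]
Step 3: insert d at [9, 11, 12, 21] -> counters=[0,1,0,0,1,0,1,0,0,2,0,2,2,0,0,0,1,0,1,0,0,1,0]
Step 4: insert jim at [1, 2, 10, 20] -> counters=[0,2,1,0,1,0,1,0,0,2,1,2,2,0,0,0,1,0,1,0,1,1,0]
Step 5: insert wdn at [0, 6, 7, 10] -> counters=[1,2,1,0,1,0,2,1,0,2,2,2,2,0,0,0,1,0,1,0,1,1,0]
Step 6: insert av at [0, 9, 10, 13] -> counters=[2,2,1,0,1,0,2,1,0,3,3,2,2,1,0,0,1,0,1,0,1,1,0]
Step 7: insert gk at [3, 6, 12, 21] -> counters=[2,2,1,1,1,0,3,1,0,3,3,2,3,1,0,0,1,0,1,0,1,2,0]
Step 8: insert vh at [11, 14, 15, 20] -> counters=[2,2,1,1,1,0,3,1,0,3,3,3,3,1,1,1,1,0,1,0,2,2,0]
Step 9: insert g at [0, 1, 13, 20] -> counters=[3,3,1,1,1,0,3,1,0,3,3,3,3,2,1,1,1,0,1,0,3,2,0]
Step 10: delete ub at [1, 6, 16, 18] -> counters=[3,2,1,1,1,0,2,1,0,3,3,3,3,2,1,1,0,0,0,0,3,2,0]
Step 11: insert vh at [11, 14, 15, 20] -> counters=[3,2,1,1,1,0,2,1,0,3,3,4,3,2,2,2,0,0,0,0,4,2,0]
Step 12: insert gk at [3, 6, 12, 21] -> counters=[3,2,1,2,1,0,3,1,0,3,3,4,4,2,2,2,0,0,0,0,4,3,0]
Step 13: insert gk at [3, 6, 12, 21] -> counters=[3,2,1,3,1,0,4,1,0,3,3,4,5,2,2,2,0,0,0,0,4,4,0]
Step 14: insert g at [0, 1, 13, 20] -> counters=[4,3,1,3,1,0,4,1,0,3,3,4,5,3,2,2,0,0,0,0,5,4,0]
Step 15: delete wdn at [0, 6, 7, 10] -> counters=[3,3,1,3,1,0,3,0,0,3,2,4,5,3,2,2,0,0,0,0,5,4,0]
Step 16: delete gk at [3, 6, 12, 21] -> counters=[3,3,1,2,1,0,2,0,0,3,2,4,4,3,2,2,0,0,0,0,5,3,0]
Step 17: insert wdn at [0, 6, 7, 10] -> counters=[4,3,1,2,1,0,3,1,0,3,3,4,4,3,2,2,0,0,0,0,5,3,0]
Step 18: insert ub at [1, 6, 16, 18] -> counters=[4,4,1,2,1,0,4,1,0,3,3,4,4,3,2,2,1,0,1,0,5,3,0]
Step 19: insert ub at [1, 6, 16, 18] -> counters=[4,5,1,2,1,0,5,1,0,3,3,4,4,3,2,2,2,0,2,0,5,3,0]
Step 20: insert upa at [4, 9, 11, 12] -> counters=[4,5,1,2,2,0,5,1,0,4,3,5,5,3,2,2,2,0,2,0,5,3,0]
Final counters=[4,5,1,2,2,0,5,1,0,4,3,5,5,3,2,2,2,0,2,0,5,3,0] -> 18 nonzero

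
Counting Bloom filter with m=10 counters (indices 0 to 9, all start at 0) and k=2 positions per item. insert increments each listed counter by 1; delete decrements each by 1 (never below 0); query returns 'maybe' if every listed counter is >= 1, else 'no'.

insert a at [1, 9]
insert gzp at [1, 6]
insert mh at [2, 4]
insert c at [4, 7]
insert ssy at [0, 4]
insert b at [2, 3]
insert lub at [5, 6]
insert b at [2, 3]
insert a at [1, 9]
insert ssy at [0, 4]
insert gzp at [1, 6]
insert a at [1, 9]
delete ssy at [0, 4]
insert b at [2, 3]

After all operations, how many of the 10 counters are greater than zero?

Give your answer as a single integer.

Answer: 9

Derivation:
Step 1: insert a at [1, 9] -> counters=[0,1,0,0,0,0,0,0,0,1]
Step 2: insert gzp at [1, 6] -> counters=[0,2,0,0,0,0,1,0,0,1]
Step 3: insert mh at [2, 4] -> counters=[0,2,1,0,1,0,1,0,0,1]
Step 4: insert c at [4, 7] -> counters=[0,2,1,0,2,0,1,1,0,1]
Step 5: insert ssy at [0, 4] -> counters=[1,2,1,0,3,0,1,1,0,1]
Step 6: insert b at [2, 3] -> counters=[1,2,2,1,3,0,1,1,0,1]
Step 7: insert lub at [5, 6] -> counters=[1,2,2,1,3,1,2,1,0,1]
Step 8: insert b at [2, 3] -> counters=[1,2,3,2,3,1,2,1,0,1]
Step 9: insert a at [1, 9] -> counters=[1,3,3,2,3,1,2,1,0,2]
Step 10: insert ssy at [0, 4] -> counters=[2,3,3,2,4,1,2,1,0,2]
Step 11: insert gzp at [1, 6] -> counters=[2,4,3,2,4,1,3,1,0,2]
Step 12: insert a at [1, 9] -> counters=[2,5,3,2,4,1,3,1,0,3]
Step 13: delete ssy at [0, 4] -> counters=[1,5,3,2,3,1,3,1,0,3]
Step 14: insert b at [2, 3] -> counters=[1,5,4,3,3,1,3,1,0,3]
Final counters=[1,5,4,3,3,1,3,1,0,3] -> 9 nonzero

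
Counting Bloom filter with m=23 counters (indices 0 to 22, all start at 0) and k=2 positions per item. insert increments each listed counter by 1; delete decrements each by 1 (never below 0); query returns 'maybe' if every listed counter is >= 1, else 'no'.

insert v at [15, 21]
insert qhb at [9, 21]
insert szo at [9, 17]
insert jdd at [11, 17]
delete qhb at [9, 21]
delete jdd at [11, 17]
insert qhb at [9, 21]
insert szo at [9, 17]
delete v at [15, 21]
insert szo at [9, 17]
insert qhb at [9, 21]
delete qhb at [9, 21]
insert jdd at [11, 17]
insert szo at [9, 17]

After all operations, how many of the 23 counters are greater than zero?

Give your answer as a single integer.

Answer: 4

Derivation:
Step 1: insert v at [15, 21] -> counters=[0,0,0,0,0,0,0,0,0,0,0,0,0,0,0,1,0,0,0,0,0,1,0]
Step 2: insert qhb at [9, 21] -> counters=[0,0,0,0,0,0,0,0,0,1,0,0,0,0,0,1,0,0,0,0,0,2,0]
Step 3: insert szo at [9, 17] -> counters=[0,0,0,0,0,0,0,0,0,2,0,0,0,0,0,1,0,1,0,0,0,2,0]
Step 4: insert jdd at [11, 17] -> counters=[0,0,0,0,0,0,0,0,0,2,0,1,0,0,0,1,0,2,0,0,0,2,0]
Step 5: delete qhb at [9, 21] -> counters=[0,0,0,0,0,0,0,0,0,1,0,1,0,0,0,1,0,2,0,0,0,1,0]
Step 6: delete jdd at [11, 17] -> counters=[0,0,0,0,0,0,0,0,0,1,0,0,0,0,0,1,0,1,0,0,0,1,0]
Step 7: insert qhb at [9, 21] -> counters=[0,0,0,0,0,0,0,0,0,2,0,0,0,0,0,1,0,1,0,0,0,2,0]
Step 8: insert szo at [9, 17] -> counters=[0,0,0,0,0,0,0,0,0,3,0,0,0,0,0,1,0,2,0,0,0,2,0]
Step 9: delete v at [15, 21] -> counters=[0,0,0,0,0,0,0,0,0,3,0,0,0,0,0,0,0,2,0,0,0,1,0]
Step 10: insert szo at [9, 17] -> counters=[0,0,0,0,0,0,0,0,0,4,0,0,0,0,0,0,0,3,0,0,0,1,0]
Step 11: insert qhb at [9, 21] -> counters=[0,0,0,0,0,0,0,0,0,5,0,0,0,0,0,0,0,3,0,0,0,2,0]
Step 12: delete qhb at [9, 21] -> counters=[0,0,0,0,0,0,0,0,0,4,0,0,0,0,0,0,0,3,0,0,0,1,0]
Step 13: insert jdd at [11, 17] -> counters=[0,0,0,0,0,0,0,0,0,4,0,1,0,0,0,0,0,4,0,0,0,1,0]
Step 14: insert szo at [9, 17] -> counters=[0,0,0,0,0,0,0,0,0,5,0,1,0,0,0,0,0,5,0,0,0,1,0]
Final counters=[0,0,0,0,0,0,0,0,0,5,0,1,0,0,0,0,0,5,0,0,0,1,0] -> 4 nonzero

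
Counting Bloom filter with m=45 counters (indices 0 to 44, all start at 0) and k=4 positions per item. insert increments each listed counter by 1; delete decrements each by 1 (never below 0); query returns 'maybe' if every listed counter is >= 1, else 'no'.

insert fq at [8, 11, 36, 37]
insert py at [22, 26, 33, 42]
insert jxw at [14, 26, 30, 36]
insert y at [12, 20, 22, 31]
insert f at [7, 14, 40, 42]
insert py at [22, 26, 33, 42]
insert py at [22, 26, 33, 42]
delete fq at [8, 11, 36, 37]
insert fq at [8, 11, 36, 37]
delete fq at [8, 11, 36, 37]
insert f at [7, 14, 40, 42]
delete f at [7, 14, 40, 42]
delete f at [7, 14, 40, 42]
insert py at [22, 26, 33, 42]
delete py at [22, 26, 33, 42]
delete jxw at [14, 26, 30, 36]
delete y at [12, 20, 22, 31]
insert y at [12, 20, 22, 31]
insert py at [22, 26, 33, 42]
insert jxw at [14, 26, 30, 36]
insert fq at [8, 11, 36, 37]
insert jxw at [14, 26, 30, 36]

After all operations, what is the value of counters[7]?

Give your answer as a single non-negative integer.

Answer: 0

Derivation:
Step 1: insert fq at [8, 11, 36, 37] -> counters=[0,0,0,0,0,0,0,0,1,0,0,1,0,0,0,0,0,0,0,0,0,0,0,0,0,0,0,0,0,0,0,0,0,0,0,0,1,1,0,0,0,0,0,0,0]
Step 2: insert py at [22, 26, 33, 42] -> counters=[0,0,0,0,0,0,0,0,1,0,0,1,0,0,0,0,0,0,0,0,0,0,1,0,0,0,1,0,0,0,0,0,0,1,0,0,1,1,0,0,0,0,1,0,0]
Step 3: insert jxw at [14, 26, 30, 36] -> counters=[0,0,0,0,0,0,0,0,1,0,0,1,0,0,1,0,0,0,0,0,0,0,1,0,0,0,2,0,0,0,1,0,0,1,0,0,2,1,0,0,0,0,1,0,0]
Step 4: insert y at [12, 20, 22, 31] -> counters=[0,0,0,0,0,0,0,0,1,0,0,1,1,0,1,0,0,0,0,0,1,0,2,0,0,0,2,0,0,0,1,1,0,1,0,0,2,1,0,0,0,0,1,0,0]
Step 5: insert f at [7, 14, 40, 42] -> counters=[0,0,0,0,0,0,0,1,1,0,0,1,1,0,2,0,0,0,0,0,1,0,2,0,0,0,2,0,0,0,1,1,0,1,0,0,2,1,0,0,1,0,2,0,0]
Step 6: insert py at [22, 26, 33, 42] -> counters=[0,0,0,0,0,0,0,1,1,0,0,1,1,0,2,0,0,0,0,0,1,0,3,0,0,0,3,0,0,0,1,1,0,2,0,0,2,1,0,0,1,0,3,0,0]
Step 7: insert py at [22, 26, 33, 42] -> counters=[0,0,0,0,0,0,0,1,1,0,0,1,1,0,2,0,0,0,0,0,1,0,4,0,0,0,4,0,0,0,1,1,0,3,0,0,2,1,0,0,1,0,4,0,0]
Step 8: delete fq at [8, 11, 36, 37] -> counters=[0,0,0,0,0,0,0,1,0,0,0,0,1,0,2,0,0,0,0,0,1,0,4,0,0,0,4,0,0,0,1,1,0,3,0,0,1,0,0,0,1,0,4,0,0]
Step 9: insert fq at [8, 11, 36, 37] -> counters=[0,0,0,0,0,0,0,1,1,0,0,1,1,0,2,0,0,0,0,0,1,0,4,0,0,0,4,0,0,0,1,1,0,3,0,0,2,1,0,0,1,0,4,0,0]
Step 10: delete fq at [8, 11, 36, 37] -> counters=[0,0,0,0,0,0,0,1,0,0,0,0,1,0,2,0,0,0,0,0,1,0,4,0,0,0,4,0,0,0,1,1,0,3,0,0,1,0,0,0,1,0,4,0,0]
Step 11: insert f at [7, 14, 40, 42] -> counters=[0,0,0,0,0,0,0,2,0,0,0,0,1,0,3,0,0,0,0,0,1,0,4,0,0,0,4,0,0,0,1,1,0,3,0,0,1,0,0,0,2,0,5,0,0]
Step 12: delete f at [7, 14, 40, 42] -> counters=[0,0,0,0,0,0,0,1,0,0,0,0,1,0,2,0,0,0,0,0,1,0,4,0,0,0,4,0,0,0,1,1,0,3,0,0,1,0,0,0,1,0,4,0,0]
Step 13: delete f at [7, 14, 40, 42] -> counters=[0,0,0,0,0,0,0,0,0,0,0,0,1,0,1,0,0,0,0,0,1,0,4,0,0,0,4,0,0,0,1,1,0,3,0,0,1,0,0,0,0,0,3,0,0]
Step 14: insert py at [22, 26, 33, 42] -> counters=[0,0,0,0,0,0,0,0,0,0,0,0,1,0,1,0,0,0,0,0,1,0,5,0,0,0,5,0,0,0,1,1,0,4,0,0,1,0,0,0,0,0,4,0,0]
Step 15: delete py at [22, 26, 33, 42] -> counters=[0,0,0,0,0,0,0,0,0,0,0,0,1,0,1,0,0,0,0,0,1,0,4,0,0,0,4,0,0,0,1,1,0,3,0,0,1,0,0,0,0,0,3,0,0]
Step 16: delete jxw at [14, 26, 30, 36] -> counters=[0,0,0,0,0,0,0,0,0,0,0,0,1,0,0,0,0,0,0,0,1,0,4,0,0,0,3,0,0,0,0,1,0,3,0,0,0,0,0,0,0,0,3,0,0]
Step 17: delete y at [12, 20, 22, 31] -> counters=[0,0,0,0,0,0,0,0,0,0,0,0,0,0,0,0,0,0,0,0,0,0,3,0,0,0,3,0,0,0,0,0,0,3,0,0,0,0,0,0,0,0,3,0,0]
Step 18: insert y at [12, 20, 22, 31] -> counters=[0,0,0,0,0,0,0,0,0,0,0,0,1,0,0,0,0,0,0,0,1,0,4,0,0,0,3,0,0,0,0,1,0,3,0,0,0,0,0,0,0,0,3,0,0]
Step 19: insert py at [22, 26, 33, 42] -> counters=[0,0,0,0,0,0,0,0,0,0,0,0,1,0,0,0,0,0,0,0,1,0,5,0,0,0,4,0,0,0,0,1,0,4,0,0,0,0,0,0,0,0,4,0,0]
Step 20: insert jxw at [14, 26, 30, 36] -> counters=[0,0,0,0,0,0,0,0,0,0,0,0,1,0,1,0,0,0,0,0,1,0,5,0,0,0,5,0,0,0,1,1,0,4,0,0,1,0,0,0,0,0,4,0,0]
Step 21: insert fq at [8, 11, 36, 37] -> counters=[0,0,0,0,0,0,0,0,1,0,0,1,1,0,1,0,0,0,0,0,1,0,5,0,0,0,5,0,0,0,1,1,0,4,0,0,2,1,0,0,0,0,4,0,0]
Step 22: insert jxw at [14, 26, 30, 36] -> counters=[0,0,0,0,0,0,0,0,1,0,0,1,1,0,2,0,0,0,0,0,1,0,5,0,0,0,6,0,0,0,2,1,0,4,0,0,3,1,0,0,0,0,4,0,0]
Final counters=[0,0,0,0,0,0,0,0,1,0,0,1,1,0,2,0,0,0,0,0,1,0,5,0,0,0,6,0,0,0,2,1,0,4,0,0,3,1,0,0,0,0,4,0,0] -> counters[7]=0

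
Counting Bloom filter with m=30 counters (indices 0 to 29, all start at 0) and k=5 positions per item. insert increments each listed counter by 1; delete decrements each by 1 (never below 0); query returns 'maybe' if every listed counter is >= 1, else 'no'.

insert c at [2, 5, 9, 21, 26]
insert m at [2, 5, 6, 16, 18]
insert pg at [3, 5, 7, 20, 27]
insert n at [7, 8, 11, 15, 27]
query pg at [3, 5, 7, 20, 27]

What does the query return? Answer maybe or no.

Answer: maybe

Derivation:
Step 1: insert c at [2, 5, 9, 21, 26] -> counters=[0,0,1,0,0,1,0,0,0,1,0,0,0,0,0,0,0,0,0,0,0,1,0,0,0,0,1,0,0,0]
Step 2: insert m at [2, 5, 6, 16, 18] -> counters=[0,0,2,0,0,2,1,0,0,1,0,0,0,0,0,0,1,0,1,0,0,1,0,0,0,0,1,0,0,0]
Step 3: insert pg at [3, 5, 7, 20, 27] -> counters=[0,0,2,1,0,3,1,1,0,1,0,0,0,0,0,0,1,0,1,0,1,1,0,0,0,0,1,1,0,0]
Step 4: insert n at [7, 8, 11, 15, 27] -> counters=[0,0,2,1,0,3,1,2,1,1,0,1,0,0,0,1,1,0,1,0,1,1,0,0,0,0,1,2,0,0]
Query pg: check counters[3]=1 counters[5]=3 counters[7]=2 counters[20]=1 counters[27]=2 -> maybe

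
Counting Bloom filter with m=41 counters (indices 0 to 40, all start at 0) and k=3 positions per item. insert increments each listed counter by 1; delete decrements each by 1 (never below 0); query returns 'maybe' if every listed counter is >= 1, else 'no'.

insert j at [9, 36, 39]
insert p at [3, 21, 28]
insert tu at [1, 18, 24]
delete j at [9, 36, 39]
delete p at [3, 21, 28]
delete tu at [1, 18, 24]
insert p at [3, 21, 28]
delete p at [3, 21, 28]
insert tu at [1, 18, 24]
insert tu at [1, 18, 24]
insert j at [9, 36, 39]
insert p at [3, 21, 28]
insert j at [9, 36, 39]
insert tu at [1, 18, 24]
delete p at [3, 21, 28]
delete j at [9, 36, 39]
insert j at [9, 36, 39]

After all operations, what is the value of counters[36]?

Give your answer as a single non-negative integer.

Step 1: insert j at [9, 36, 39] -> counters=[0,0,0,0,0,0,0,0,0,1,0,0,0,0,0,0,0,0,0,0,0,0,0,0,0,0,0,0,0,0,0,0,0,0,0,0,1,0,0,1,0]
Step 2: insert p at [3, 21, 28] -> counters=[0,0,0,1,0,0,0,0,0,1,0,0,0,0,0,0,0,0,0,0,0,1,0,0,0,0,0,0,1,0,0,0,0,0,0,0,1,0,0,1,0]
Step 3: insert tu at [1, 18, 24] -> counters=[0,1,0,1,0,0,0,0,0,1,0,0,0,0,0,0,0,0,1,0,0,1,0,0,1,0,0,0,1,0,0,0,0,0,0,0,1,0,0,1,0]
Step 4: delete j at [9, 36, 39] -> counters=[0,1,0,1,0,0,0,0,0,0,0,0,0,0,0,0,0,0,1,0,0,1,0,0,1,0,0,0,1,0,0,0,0,0,0,0,0,0,0,0,0]
Step 5: delete p at [3, 21, 28] -> counters=[0,1,0,0,0,0,0,0,0,0,0,0,0,0,0,0,0,0,1,0,0,0,0,0,1,0,0,0,0,0,0,0,0,0,0,0,0,0,0,0,0]
Step 6: delete tu at [1, 18, 24] -> counters=[0,0,0,0,0,0,0,0,0,0,0,0,0,0,0,0,0,0,0,0,0,0,0,0,0,0,0,0,0,0,0,0,0,0,0,0,0,0,0,0,0]
Step 7: insert p at [3, 21, 28] -> counters=[0,0,0,1,0,0,0,0,0,0,0,0,0,0,0,0,0,0,0,0,0,1,0,0,0,0,0,0,1,0,0,0,0,0,0,0,0,0,0,0,0]
Step 8: delete p at [3, 21, 28] -> counters=[0,0,0,0,0,0,0,0,0,0,0,0,0,0,0,0,0,0,0,0,0,0,0,0,0,0,0,0,0,0,0,0,0,0,0,0,0,0,0,0,0]
Step 9: insert tu at [1, 18, 24] -> counters=[0,1,0,0,0,0,0,0,0,0,0,0,0,0,0,0,0,0,1,0,0,0,0,0,1,0,0,0,0,0,0,0,0,0,0,0,0,0,0,0,0]
Step 10: insert tu at [1, 18, 24] -> counters=[0,2,0,0,0,0,0,0,0,0,0,0,0,0,0,0,0,0,2,0,0,0,0,0,2,0,0,0,0,0,0,0,0,0,0,0,0,0,0,0,0]
Step 11: insert j at [9, 36, 39] -> counters=[0,2,0,0,0,0,0,0,0,1,0,0,0,0,0,0,0,0,2,0,0,0,0,0,2,0,0,0,0,0,0,0,0,0,0,0,1,0,0,1,0]
Step 12: insert p at [3, 21, 28] -> counters=[0,2,0,1,0,0,0,0,0,1,0,0,0,0,0,0,0,0,2,0,0,1,0,0,2,0,0,0,1,0,0,0,0,0,0,0,1,0,0,1,0]
Step 13: insert j at [9, 36, 39] -> counters=[0,2,0,1,0,0,0,0,0,2,0,0,0,0,0,0,0,0,2,0,0,1,0,0,2,0,0,0,1,0,0,0,0,0,0,0,2,0,0,2,0]
Step 14: insert tu at [1, 18, 24] -> counters=[0,3,0,1,0,0,0,0,0,2,0,0,0,0,0,0,0,0,3,0,0,1,0,0,3,0,0,0,1,0,0,0,0,0,0,0,2,0,0,2,0]
Step 15: delete p at [3, 21, 28] -> counters=[0,3,0,0,0,0,0,0,0,2,0,0,0,0,0,0,0,0,3,0,0,0,0,0,3,0,0,0,0,0,0,0,0,0,0,0,2,0,0,2,0]
Step 16: delete j at [9, 36, 39] -> counters=[0,3,0,0,0,0,0,0,0,1,0,0,0,0,0,0,0,0,3,0,0,0,0,0,3,0,0,0,0,0,0,0,0,0,0,0,1,0,0,1,0]
Step 17: insert j at [9, 36, 39] -> counters=[0,3,0,0,0,0,0,0,0,2,0,0,0,0,0,0,0,0,3,0,0,0,0,0,3,0,0,0,0,0,0,0,0,0,0,0,2,0,0,2,0]
Final counters=[0,3,0,0,0,0,0,0,0,2,0,0,0,0,0,0,0,0,3,0,0,0,0,0,3,0,0,0,0,0,0,0,0,0,0,0,2,0,0,2,0] -> counters[36]=2

Answer: 2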